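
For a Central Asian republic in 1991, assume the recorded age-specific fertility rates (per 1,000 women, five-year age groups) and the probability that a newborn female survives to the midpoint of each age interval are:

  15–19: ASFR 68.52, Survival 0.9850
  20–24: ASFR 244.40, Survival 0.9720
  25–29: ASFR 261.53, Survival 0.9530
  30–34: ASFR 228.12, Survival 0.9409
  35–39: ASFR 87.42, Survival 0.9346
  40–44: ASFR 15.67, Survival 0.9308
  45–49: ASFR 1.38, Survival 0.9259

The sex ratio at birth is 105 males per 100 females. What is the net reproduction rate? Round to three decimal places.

2.113

Proportion female at birth = 100 / (100 + 105) = 0.48780.
Each age group contributes 5 × ASFR × survival:
  15–19: 5 × 68.52/1000 × 0.9850 = 0.33746
  20–24: 5 × 244.40/1000 × 0.9720 = 1.18778
  25–29: 5 × 261.53/1000 × 0.9530 = 1.24619
  30–34: 5 × 228.12/1000 × 0.9409 = 1.07319
  35–39: 5 × 87.42/1000 × 0.9346 = 0.40851
  40–44: 5 × 15.67/1000 × 0.9308 = 0.07293
  45–49: 5 × 1.38/1000 × 0.9259 = 0.00639
Sum = 4.33245
NRR = 0.48780 × 4.33245 = 2.11337
With NRR above 1 the population is above replacement fertility.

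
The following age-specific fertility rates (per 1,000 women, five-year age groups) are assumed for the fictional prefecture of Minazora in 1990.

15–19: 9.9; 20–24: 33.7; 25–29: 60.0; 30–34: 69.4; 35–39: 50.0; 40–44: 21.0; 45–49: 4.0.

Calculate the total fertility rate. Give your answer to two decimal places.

Sum of ASFRs = 9.9 + 33.7 + 60.0 + 69.4 + 50.0 + 21.0 + 4.0 = 248.0
TFR = 5 × 248.0 / 1000 = 1.24

1.24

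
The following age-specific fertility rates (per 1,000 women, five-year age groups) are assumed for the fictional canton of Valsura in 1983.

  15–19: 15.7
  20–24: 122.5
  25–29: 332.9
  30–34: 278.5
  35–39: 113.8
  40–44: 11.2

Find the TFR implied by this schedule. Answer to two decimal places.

Sum of ASFRs = 15.7 + 122.5 + 332.9 + 278.5 + 113.8 + 11.2 = 874.6
TFR = 5 × 874.6 / 1000 = 4.373

4.37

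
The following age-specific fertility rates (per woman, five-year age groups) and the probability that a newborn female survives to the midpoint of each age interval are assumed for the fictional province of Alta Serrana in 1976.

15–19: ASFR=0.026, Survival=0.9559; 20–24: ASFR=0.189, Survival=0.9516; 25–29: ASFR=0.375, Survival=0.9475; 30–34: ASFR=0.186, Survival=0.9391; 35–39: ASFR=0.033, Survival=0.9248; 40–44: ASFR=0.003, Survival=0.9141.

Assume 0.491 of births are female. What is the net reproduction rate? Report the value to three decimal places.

Proportion female at birth = 0.491.
Survival-weighted fertility by age (5·fₓ·Sₓ):
  15–19: 5 × 0.026 × 0.9559 = 0.12427
  20–24: 5 × 0.189 × 0.9516 = 0.89926
  25–29: 5 × 0.375 × 0.9475 = 1.77656
  30–34: 5 × 0.186 × 0.9391 = 0.87336
  35–39: 5 × 0.033 × 0.9248 = 0.15259
  40–44: 5 × 0.003 × 0.9141 = 0.01371
Sum = 3.83975
NRR = 0.491 × 3.83975 = 1.88532
NRR > 1, so each generation more than replaces itself.

1.885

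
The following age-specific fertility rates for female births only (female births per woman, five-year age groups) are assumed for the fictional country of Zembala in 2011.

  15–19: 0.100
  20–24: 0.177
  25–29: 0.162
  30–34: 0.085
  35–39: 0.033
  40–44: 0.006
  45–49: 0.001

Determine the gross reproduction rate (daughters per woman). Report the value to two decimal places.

2.82

Sum of female ASFRs = 0.100 + 0.177 + 0.162 + 0.085 + 0.033 + 0.006 + 0.001 = 0.564
GRR = 5 × 0.564 = 2.82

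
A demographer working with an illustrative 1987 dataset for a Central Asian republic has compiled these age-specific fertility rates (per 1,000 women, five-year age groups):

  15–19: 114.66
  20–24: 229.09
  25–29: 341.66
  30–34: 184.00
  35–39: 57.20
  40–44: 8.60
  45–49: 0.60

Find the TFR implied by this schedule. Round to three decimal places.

Sum of ASFRs = 114.66 + 229.09 + 341.66 + 184.00 + 57.20 + 8.60 + 0.60 = 935.81
TFR = 5 × 935.81 / 1000 = 4.67905

4.679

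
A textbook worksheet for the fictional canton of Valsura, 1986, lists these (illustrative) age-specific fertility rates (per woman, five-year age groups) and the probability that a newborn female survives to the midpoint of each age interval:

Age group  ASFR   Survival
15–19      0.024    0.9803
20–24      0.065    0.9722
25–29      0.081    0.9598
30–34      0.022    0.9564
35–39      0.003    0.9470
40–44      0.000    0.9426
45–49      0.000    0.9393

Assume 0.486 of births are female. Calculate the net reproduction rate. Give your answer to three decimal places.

0.458

Proportion female at birth = 0.486.
Per-age-group product (5 × ASFR × survival probability):
  15–19: 5 × 0.024 × 0.9803 = 0.11764
  20–24: 5 × 0.065 × 0.9722 = 0.31597
  25–29: 5 × 0.081 × 0.9598 = 0.38872
  30–34: 5 × 0.022 × 0.9564 = 0.10520
  35–39: 5 × 0.003 × 0.9470 = 0.01421
  40–44: 5 × 0.000 × 0.9426 = 0.00000
  45–49: 5 × 0.000 × 0.9393 = 0.00000
Sum = 0.94174
NRR = 0.486 × 0.94174 = 0.45769
An NRR under 1 implies long-run decline under these rates.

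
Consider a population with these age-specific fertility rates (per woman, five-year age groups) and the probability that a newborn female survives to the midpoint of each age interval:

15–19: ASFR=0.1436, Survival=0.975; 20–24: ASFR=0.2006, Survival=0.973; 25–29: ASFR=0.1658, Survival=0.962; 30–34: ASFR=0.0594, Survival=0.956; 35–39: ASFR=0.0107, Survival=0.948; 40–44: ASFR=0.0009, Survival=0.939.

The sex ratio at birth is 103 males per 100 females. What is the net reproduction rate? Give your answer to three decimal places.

1.385

Proportion female at birth = 100 / (100 + 103) = 0.49261.
Survival-weighted fertility by age (5·fₓ·Sₓ):
  15–19: 5 × 0.1436 × 0.975 = 0.70005
  20–24: 5 × 0.2006 × 0.973 = 0.97592
  25–29: 5 × 0.1658 × 0.962 = 0.79750
  30–34: 5 × 0.0594 × 0.956 = 0.28393
  35–39: 5 × 0.0107 × 0.948 = 0.05072
  40–44: 5 × 0.0009 × 0.939 = 0.00423
Sum = 2.81235
NRR = 0.49261 × 2.81235 = 1.38539
An NRR exceeding 1 indicates intrinsic growth under these rates.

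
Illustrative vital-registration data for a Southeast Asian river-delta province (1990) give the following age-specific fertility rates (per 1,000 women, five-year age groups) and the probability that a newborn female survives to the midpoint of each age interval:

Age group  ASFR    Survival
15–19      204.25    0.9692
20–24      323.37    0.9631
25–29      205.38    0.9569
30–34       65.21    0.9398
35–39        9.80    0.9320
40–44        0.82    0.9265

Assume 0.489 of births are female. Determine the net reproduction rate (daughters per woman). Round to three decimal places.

1.900

Proportion female at birth = 0.489.
Weighting each age-specific rate by interval width and survival:
  15–19: 5 × 204.25/1000 × 0.9692 = 0.98980
  20–24: 5 × 323.37/1000 × 0.9631 = 1.55719
  25–29: 5 × 205.38/1000 × 0.9569 = 0.98264
  30–34: 5 × 65.21/1000 × 0.9398 = 0.30642
  35–39: 5 × 9.80/1000 × 0.9320 = 0.04567
  40–44: 5 × 0.82/1000 × 0.9265 = 0.00380
Sum = 3.88552
NRR = 0.489 × 3.88552 = 1.90002
With NRR above 1 the population is above replacement fertility.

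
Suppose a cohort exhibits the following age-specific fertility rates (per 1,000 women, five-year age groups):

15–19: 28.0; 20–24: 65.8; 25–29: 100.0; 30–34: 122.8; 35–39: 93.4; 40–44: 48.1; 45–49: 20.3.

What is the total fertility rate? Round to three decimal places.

Sum of ASFRs = 28.0 + 65.8 + 100.0 + 122.8 + 93.4 + 48.1 + 20.3 = 478.4
TFR = 5 × 478.4 / 1000 = 2.392

2.392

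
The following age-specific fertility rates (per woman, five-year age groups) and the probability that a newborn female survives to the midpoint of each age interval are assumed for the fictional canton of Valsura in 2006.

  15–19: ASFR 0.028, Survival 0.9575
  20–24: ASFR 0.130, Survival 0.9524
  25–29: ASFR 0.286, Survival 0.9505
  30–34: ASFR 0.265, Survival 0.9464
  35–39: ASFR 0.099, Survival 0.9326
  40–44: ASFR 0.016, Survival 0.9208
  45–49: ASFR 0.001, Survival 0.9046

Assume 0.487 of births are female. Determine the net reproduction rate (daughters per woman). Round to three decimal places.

1.902

Proportion female at birth = 0.487.
Survival-weighted fertility by age (5·fₓ·Sₓ):
  15–19: 5 × 0.028 × 0.9575 = 0.13405
  20–24: 5 × 0.130 × 0.9524 = 0.61906
  25–29: 5 × 0.286 × 0.9505 = 1.35922
  30–34: 5 × 0.265 × 0.9464 = 1.25398
  35–39: 5 × 0.099 × 0.9326 = 0.46164
  40–44: 5 × 0.016 × 0.9208 = 0.07366
  45–49: 5 × 0.001 × 0.9046 = 0.00452
Sum = 3.90613
NRR = 0.487 × 3.90613 = 1.90229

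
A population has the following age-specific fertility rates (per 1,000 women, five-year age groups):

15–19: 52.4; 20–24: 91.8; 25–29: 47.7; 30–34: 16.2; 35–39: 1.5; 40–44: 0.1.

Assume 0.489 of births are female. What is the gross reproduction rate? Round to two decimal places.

Proportion female at birth = 0.489.
Sum of ASFRs = 52.4 + 91.8 + 47.7 + 16.2 + 1.5 + 0.1 = 209.7
TFR = 5 × 209.7 / 1000 = 1.0485
GRR = 0.489 × 1.0485 = 0.51272

0.51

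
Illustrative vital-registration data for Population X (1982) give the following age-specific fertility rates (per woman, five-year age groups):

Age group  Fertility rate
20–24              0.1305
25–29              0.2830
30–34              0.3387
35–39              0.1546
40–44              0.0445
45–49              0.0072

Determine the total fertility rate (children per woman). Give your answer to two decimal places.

Sum of ASFRs = 0.1305 + 0.2830 + 0.3387 + 0.1546 + 0.0445 + 0.0072 = 0.9585
TFR = 5 × 0.9585 = 4.7925

4.79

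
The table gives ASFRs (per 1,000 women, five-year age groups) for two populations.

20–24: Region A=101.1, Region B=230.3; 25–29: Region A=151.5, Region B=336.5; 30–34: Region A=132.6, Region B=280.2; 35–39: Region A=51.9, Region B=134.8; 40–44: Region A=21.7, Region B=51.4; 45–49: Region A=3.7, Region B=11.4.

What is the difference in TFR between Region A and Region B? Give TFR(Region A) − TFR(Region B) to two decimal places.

Region A:
  Sum of ASFRs = 101.1 + 151.5 + 132.6 + 51.9 + 21.7 + 3.7 = 462.5
  TFR = 5 × 462.5 / 1000 = 2.3125
Region B:
  Sum of ASFRs = 230.3 + 336.5 + 280.2 + 134.8 + 51.4 + 11.4 = 1044.6
  TFR = 5 × 1044.6 / 1000 = 5.223
Difference = 2.3125 − 5.223 = -2.9105

-2.91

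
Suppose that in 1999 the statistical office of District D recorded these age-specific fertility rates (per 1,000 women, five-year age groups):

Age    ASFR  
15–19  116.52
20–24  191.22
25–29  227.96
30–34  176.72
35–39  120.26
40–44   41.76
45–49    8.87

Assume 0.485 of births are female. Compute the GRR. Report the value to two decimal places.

2.14

Proportion female at birth = 0.485.
Sum of ASFRs = 116.52 + 191.22 + 227.96 + 176.72 + 120.26 + 41.76 + 8.87 = 883.31
TFR = 5 × 883.31 / 1000 = 4.41655
GRR = 0.485 × 4.41655 = 2.14203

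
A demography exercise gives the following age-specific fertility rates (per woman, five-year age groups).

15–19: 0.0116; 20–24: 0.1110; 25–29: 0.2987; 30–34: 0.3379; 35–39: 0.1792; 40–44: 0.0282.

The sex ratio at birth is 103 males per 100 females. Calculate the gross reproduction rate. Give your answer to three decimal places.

Proportion female at birth = 100 / (100 + 103) = 0.49261.
Sum of ASFRs = 0.0116 + 0.1110 + 0.2987 + 0.3379 + 0.1792 + 0.0282 = 0.9666
TFR = 5 × 0.9666 = 4.833
GRR = 0.49261 × 4.833 = 2.38078

2.381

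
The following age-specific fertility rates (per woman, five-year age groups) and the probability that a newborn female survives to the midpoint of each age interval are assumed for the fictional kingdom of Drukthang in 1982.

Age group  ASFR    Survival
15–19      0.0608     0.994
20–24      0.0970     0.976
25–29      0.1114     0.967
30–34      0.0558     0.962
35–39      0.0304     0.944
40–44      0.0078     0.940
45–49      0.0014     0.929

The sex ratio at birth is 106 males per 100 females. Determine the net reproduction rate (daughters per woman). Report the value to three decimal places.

Proportion female at birth = 100 / (100 + 106) = 0.48544.
Per-age-group product (5 × ASFR × survival probability):
  15–19: 5 × 0.0608 × 0.994 = 0.30218
  20–24: 5 × 0.0970 × 0.976 = 0.47336
  25–29: 5 × 0.1114 × 0.967 = 0.53862
  30–34: 5 × 0.0558 × 0.962 = 0.26840
  35–39: 5 × 0.0304 × 0.944 = 0.14349
  40–44: 5 × 0.0078 × 0.940 = 0.03666
  45–49: 5 × 0.0014 × 0.929 = 0.00650
Sum = 1.76921
NRR = 0.48544 × 1.76921 = 0.85885

0.859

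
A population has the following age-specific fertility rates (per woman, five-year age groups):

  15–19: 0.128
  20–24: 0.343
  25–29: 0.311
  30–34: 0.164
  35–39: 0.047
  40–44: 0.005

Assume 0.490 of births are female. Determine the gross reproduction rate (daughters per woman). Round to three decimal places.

2.445

Proportion female at birth = 0.490.
Sum of ASFRs = 0.128 + 0.343 + 0.311 + 0.164 + 0.047 + 0.005 = 0.998
TFR = 5 × 0.998 = 4.99
GRR = 0.490 × 4.99 = 2.44510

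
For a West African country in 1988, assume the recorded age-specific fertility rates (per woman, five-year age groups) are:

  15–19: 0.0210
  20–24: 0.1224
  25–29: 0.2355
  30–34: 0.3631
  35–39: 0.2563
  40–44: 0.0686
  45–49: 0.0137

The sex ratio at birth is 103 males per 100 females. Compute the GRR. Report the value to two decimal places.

Proportion female at birth = 100 / (100 + 103) = 0.49261.
Sum of ASFRs = 0.0210 + 0.1224 + 0.2355 + 0.3631 + 0.2563 + 0.0686 + 0.0137 = 1.0806
TFR = 5 × 1.0806 = 5.403
GRR = 0.49261 × 5.403 = 2.66157

2.66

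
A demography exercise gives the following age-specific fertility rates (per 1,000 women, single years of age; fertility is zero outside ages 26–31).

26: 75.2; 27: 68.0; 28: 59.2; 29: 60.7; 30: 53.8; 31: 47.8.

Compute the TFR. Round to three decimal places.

Sum of ASFRs = 75.2 + 68.0 + 59.2 + 60.7 + 53.8 + 47.8 = 364.7
TFR = 364.7 / 1000 = 0.3647

0.365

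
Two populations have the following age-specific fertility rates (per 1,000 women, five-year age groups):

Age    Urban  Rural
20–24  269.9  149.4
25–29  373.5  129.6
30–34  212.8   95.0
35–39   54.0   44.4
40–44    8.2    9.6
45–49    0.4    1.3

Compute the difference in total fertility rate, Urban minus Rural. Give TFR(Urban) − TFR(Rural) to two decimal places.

Urban:
  Sum of ASFRs = 269.9 + 373.5 + 212.8 + 54.0 + 8.2 + 0.4 = 918.8
  TFR = 5 × 918.8 / 1000 = 4.594
Rural:
  Sum of ASFRs = 149.4 + 129.6 + 95.0 + 44.4 + 9.6 + 1.3 = 429.3
  TFR = 5 × 429.3 / 1000 = 2.1465
Difference = 4.594 − 2.1465 = 2.4475

2.45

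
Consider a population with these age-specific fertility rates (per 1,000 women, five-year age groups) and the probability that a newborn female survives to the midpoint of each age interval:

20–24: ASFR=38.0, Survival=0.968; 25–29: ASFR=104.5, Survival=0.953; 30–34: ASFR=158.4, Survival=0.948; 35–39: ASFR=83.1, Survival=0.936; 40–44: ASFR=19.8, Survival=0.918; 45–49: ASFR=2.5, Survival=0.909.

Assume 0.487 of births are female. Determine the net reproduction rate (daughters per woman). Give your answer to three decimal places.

0.937

Proportion female at birth = 0.487.
Weighting each age-specific rate by interval width and survival:
  20–24: 5 × 38.0/1000 × 0.968 = 0.18392
  25–29: 5 × 104.5/1000 × 0.953 = 0.49794
  30–34: 5 × 158.4/1000 × 0.948 = 0.75082
  35–39: 5 × 83.1/1000 × 0.936 = 0.38891
  40–44: 5 × 19.8/1000 × 0.918 = 0.09088
  45–49: 5 × 2.5/1000 × 0.909 = 0.01136
Sum = 1.92383
NRR = 0.487 × 1.92383 = 0.93691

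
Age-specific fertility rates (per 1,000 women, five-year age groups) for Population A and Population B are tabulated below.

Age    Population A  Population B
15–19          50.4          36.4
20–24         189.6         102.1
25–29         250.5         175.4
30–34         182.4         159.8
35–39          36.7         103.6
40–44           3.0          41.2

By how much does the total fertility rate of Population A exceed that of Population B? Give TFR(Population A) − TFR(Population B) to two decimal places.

0.47

Population A:
  Sum of ASFRs = 50.4 + 189.6 + 250.5 + 182.4 + 36.7 + 3.0 = 712.6
  TFR = 5 × 712.6 / 1000 = 3.563
Population B:
  Sum of ASFRs = 36.4 + 102.1 + 175.4 + 159.8 + 103.6 + 41.2 = 618.5
  TFR = 5 × 618.5 / 1000 = 3.0925
Difference = 3.563 − 3.0925 = 0.4705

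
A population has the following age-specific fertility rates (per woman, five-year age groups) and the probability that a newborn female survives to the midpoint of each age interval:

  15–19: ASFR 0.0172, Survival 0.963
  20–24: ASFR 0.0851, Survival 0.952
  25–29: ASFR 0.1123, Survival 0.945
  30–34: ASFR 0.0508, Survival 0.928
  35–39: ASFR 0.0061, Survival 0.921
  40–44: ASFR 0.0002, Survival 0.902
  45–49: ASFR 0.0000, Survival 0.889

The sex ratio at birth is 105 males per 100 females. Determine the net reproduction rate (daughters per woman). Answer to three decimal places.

Proportion female at birth = 100 / (100 + 105) = 0.48780.
Survival-weighted fertility by age (5·fₓ·Sₓ):
  15–19: 5 × 0.0172 × 0.963 = 0.08282
  20–24: 5 × 0.0851 × 0.952 = 0.40508
  25–29: 5 × 0.1123 × 0.945 = 0.53062
  30–34: 5 × 0.0508 × 0.928 = 0.23571
  35–39: 5 × 0.0061 × 0.921 = 0.02809
  40–44: 5 × 0.0002 × 0.902 = 0.00090
  45–49: 5 × 0.0000 × 0.889 = 0.00000
Sum = 1.28322
NRR = 0.48780 × 1.28322 = 0.62595

0.626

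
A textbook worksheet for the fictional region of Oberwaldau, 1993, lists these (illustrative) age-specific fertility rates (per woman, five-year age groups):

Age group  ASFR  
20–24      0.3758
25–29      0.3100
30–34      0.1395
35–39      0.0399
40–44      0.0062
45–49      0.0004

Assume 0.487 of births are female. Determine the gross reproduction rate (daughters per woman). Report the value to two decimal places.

2.12

Proportion female at birth = 0.487.
Sum of ASFRs = 0.3758 + 0.3100 + 0.1395 + 0.0399 + 0.0062 + 0.0004 = 0.8718
TFR = 5 × 0.8718 = 4.359
GRR = 0.487 × 4.359 = 2.12283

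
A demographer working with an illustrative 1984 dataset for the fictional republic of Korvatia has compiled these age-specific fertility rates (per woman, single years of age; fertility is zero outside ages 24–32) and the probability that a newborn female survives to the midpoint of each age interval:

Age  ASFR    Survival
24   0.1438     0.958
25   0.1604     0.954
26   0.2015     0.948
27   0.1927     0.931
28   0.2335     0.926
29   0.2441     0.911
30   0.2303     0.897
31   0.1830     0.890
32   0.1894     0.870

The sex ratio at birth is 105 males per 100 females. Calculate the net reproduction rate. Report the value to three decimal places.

0.797

Proportion female at birth = 100 / (100 + 105) = 0.48780.
Weighting each age-specific rate by interval width and survival:
  24: 1 × 0.1438 × 0.958 = 0.13776
  25: 1 × 0.1604 × 0.954 = 0.15302
  26: 1 × 0.2015 × 0.948 = 0.19102
  27: 1 × 0.1927 × 0.931 = 0.17940
  28: 1 × 0.2335 × 0.926 = 0.21622
  29: 1 × 0.2441 × 0.911 = 0.22238
  30: 1 × 0.2303 × 0.897 = 0.20658
  31: 1 × 0.1830 × 0.890 = 0.16287
  32: 1 × 0.1894 × 0.870 = 0.16478
Sum = 1.63403
NRR = 0.48780 × 1.63403 = 0.79708
An NRR under 1 implies long-run decline under these rates.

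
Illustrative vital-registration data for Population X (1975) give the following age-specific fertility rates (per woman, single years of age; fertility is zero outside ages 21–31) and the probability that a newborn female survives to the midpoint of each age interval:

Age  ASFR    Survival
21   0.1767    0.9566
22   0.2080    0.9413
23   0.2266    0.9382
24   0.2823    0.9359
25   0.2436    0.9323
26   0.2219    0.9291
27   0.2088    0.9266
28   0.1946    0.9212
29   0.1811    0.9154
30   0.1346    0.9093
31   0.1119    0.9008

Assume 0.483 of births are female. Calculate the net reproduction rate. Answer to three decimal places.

Proportion female at birth = 0.483.
Each age group contributes 1 × ASFR × survival:
  21: 1 × 0.1767 × 0.9566 = 0.16903
  22: 1 × 0.2080 × 0.9413 = 0.19579
  23: 1 × 0.2266 × 0.9382 = 0.21260
  24: 1 × 0.2823 × 0.9359 = 0.26420
  25: 1 × 0.2436 × 0.9323 = 0.22711
  26: 1 × 0.2219 × 0.9291 = 0.20617
  27: 1 × 0.2088 × 0.9266 = 0.19347
  28: 1 × 0.1946 × 0.9212 = 0.17927
  29: 1 × 0.1811 × 0.9154 = 0.16578
  30: 1 × 0.1346 × 0.9093 = 0.12239
  31: 1 × 0.1119 × 0.9008 = 0.10080
Sum = 2.03661
NRR = 0.483 × 2.03661 = 0.98368

0.984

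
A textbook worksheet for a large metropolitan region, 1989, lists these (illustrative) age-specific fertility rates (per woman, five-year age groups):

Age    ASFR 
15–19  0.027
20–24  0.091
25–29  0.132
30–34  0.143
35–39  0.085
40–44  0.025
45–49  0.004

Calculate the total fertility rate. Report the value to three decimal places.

2.535

Sum of ASFRs = 0.027 + 0.091 + 0.132 + 0.143 + 0.085 + 0.025 + 0.004 = 0.507
TFR = 5 × 0.507 = 2.535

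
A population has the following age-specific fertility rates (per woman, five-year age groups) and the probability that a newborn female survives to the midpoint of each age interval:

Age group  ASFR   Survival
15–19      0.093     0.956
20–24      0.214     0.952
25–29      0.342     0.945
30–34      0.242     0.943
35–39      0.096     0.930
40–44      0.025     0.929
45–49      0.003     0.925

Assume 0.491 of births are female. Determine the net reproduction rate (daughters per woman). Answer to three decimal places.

2.355

Proportion female at birth = 0.491.
Survival-weighted fertility by age (5·fₓ·Sₓ):
  15–19: 5 × 0.093 × 0.956 = 0.44454
  20–24: 5 × 0.214 × 0.952 = 1.01864
  25–29: 5 × 0.342 × 0.945 = 1.61595
  30–34: 5 × 0.242 × 0.943 = 1.14103
  35–39: 5 × 0.096 × 0.930 = 0.44640
  40–44: 5 × 0.025 × 0.929 = 0.11613
  45–49: 5 × 0.003 × 0.925 = 0.01388
Sum = 4.79657
NRR = 0.491 × 4.79657 = 2.35512
NRR > 1, so each generation more than replaces itself.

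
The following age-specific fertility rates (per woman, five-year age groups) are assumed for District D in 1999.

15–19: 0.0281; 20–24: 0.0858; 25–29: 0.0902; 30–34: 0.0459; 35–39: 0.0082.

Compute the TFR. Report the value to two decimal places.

Sum of ASFRs = 0.0281 + 0.0858 + 0.0902 + 0.0459 + 0.0082 = 0.2582
TFR = 5 × 0.2582 = 1.291

1.29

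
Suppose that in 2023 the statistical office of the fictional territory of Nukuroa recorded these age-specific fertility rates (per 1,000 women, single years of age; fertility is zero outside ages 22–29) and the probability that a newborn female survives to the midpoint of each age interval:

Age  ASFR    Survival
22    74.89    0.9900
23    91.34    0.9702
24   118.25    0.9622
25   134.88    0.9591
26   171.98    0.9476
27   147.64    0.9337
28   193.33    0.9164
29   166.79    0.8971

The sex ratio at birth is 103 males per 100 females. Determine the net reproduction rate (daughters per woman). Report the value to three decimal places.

Proportion female at birth = 100 / (100 + 103) = 0.49261.
Survival-weighted fertility by age (1·fₓ·Sₓ):
  22: 1 × 74.89/1000 × 0.9900 = 0.07414
  23: 1 × 91.34/1000 × 0.9702 = 0.08862
  24: 1 × 118.25/1000 × 0.9622 = 0.11378
  25: 1 × 134.88/1000 × 0.9591 = 0.12936
  26: 1 × 171.98/1000 × 0.9476 = 0.16297
  27: 1 × 147.64/1000 × 0.9337 = 0.13785
  28: 1 × 193.33/1000 × 0.9164 = 0.17717
  29: 1 × 166.79/1000 × 0.8971 = 0.14963
Sum = 1.03352
NRR = 0.49261 × 1.03352 = 0.50912
With NRR below 1 the population is below replacement fertility.

0.509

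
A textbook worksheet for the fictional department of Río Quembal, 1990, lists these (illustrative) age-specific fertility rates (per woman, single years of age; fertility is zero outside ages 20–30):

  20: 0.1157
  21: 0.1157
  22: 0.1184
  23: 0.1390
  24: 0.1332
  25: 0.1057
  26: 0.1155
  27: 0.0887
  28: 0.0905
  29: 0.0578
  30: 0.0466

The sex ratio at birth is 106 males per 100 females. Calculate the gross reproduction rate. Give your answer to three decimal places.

0.547

Proportion female at birth = 100 / (100 + 106) = 0.48544.
Sum of ASFRs = 0.1157 + 0.1157 + 0.1184 + 0.1390 + 0.1332 + 0.1057 + 0.1155 + 0.0887 + 0.0905 + 0.0578 + 0.0466 = 1.1268
TFR = 1.1268
GRR = 0.48544 × 1.1268 = 0.54699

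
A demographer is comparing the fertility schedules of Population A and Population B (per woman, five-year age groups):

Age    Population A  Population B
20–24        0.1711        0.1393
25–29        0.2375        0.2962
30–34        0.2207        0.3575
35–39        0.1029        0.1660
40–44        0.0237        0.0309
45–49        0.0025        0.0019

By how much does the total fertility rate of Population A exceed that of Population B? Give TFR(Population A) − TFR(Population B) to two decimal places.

Population A:
  Sum of ASFRs = 0.1711 + 0.2375 + 0.2207 + 0.1029 + 0.0237 + 0.0025 = 0.7584
  TFR = 5 × 0.7584 = 3.792
Population B:
  Sum of ASFRs = 0.1393 + 0.2962 + 0.3575 + 0.1660 + 0.0309 + 0.0019 = 0.9918
  TFR = 5 × 0.9918 = 4.959
Difference = 3.792 − 4.959 = -1.167

-1.17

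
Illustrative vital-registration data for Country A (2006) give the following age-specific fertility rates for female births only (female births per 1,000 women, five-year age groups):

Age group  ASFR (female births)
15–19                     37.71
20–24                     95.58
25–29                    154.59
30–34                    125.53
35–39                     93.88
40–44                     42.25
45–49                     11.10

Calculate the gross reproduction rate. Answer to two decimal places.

Sum of female ASFRs = 37.71 + 95.58 + 154.59 + 125.53 + 93.88 + 42.25 + 11.10 = 560.64
GRR = 5 × 560.64 / 1000 = 2.8032

2.80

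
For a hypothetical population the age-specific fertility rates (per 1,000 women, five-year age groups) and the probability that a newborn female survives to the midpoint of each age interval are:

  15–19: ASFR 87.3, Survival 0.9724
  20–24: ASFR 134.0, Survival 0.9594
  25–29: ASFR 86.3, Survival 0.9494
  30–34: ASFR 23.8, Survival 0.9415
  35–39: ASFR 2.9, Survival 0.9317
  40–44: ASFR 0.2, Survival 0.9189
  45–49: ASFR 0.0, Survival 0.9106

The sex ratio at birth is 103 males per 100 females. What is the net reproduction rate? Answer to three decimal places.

0.790

Proportion female at birth = 100 / (100 + 103) = 0.49261.
Weighting each age-specific rate by interval width and survival:
  15–19: 5 × 87.3/1000 × 0.9724 = 0.42445
  20–24: 5 × 134.0/1000 × 0.9594 = 0.64280
  25–29: 5 × 86.3/1000 × 0.9494 = 0.40967
  30–34: 5 × 23.8/1000 × 0.9415 = 0.11204
  35–39: 5 × 2.9/1000 × 0.9317 = 0.01351
  40–44: 5 × 0.2/1000 × 0.9189 = 0.00092
  45–49: 5 × 0.0/1000 × 0.9106 = 0.00000
Sum = 1.60339
NRR = 0.49261 × 1.60339 = 0.78985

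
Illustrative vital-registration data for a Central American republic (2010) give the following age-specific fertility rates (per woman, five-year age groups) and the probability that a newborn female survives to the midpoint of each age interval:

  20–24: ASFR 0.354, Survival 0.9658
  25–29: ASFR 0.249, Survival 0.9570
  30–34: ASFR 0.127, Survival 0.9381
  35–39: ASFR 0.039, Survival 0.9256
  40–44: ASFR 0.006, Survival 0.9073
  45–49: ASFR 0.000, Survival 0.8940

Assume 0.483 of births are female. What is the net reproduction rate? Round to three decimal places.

Proportion female at birth = 0.483.
Per-age-group product (5 × ASFR × survival probability):
  20–24: 5 × 0.354 × 0.9658 = 1.70947
  25–29: 5 × 0.249 × 0.9570 = 1.19147
  30–34: 5 × 0.127 × 0.9381 = 0.59569
  35–39: 5 × 0.039 × 0.9256 = 0.18049
  40–44: 5 × 0.006 × 0.9073 = 0.02722
  45–49: 5 × 0.000 × 0.8940 = 0.00000
Sum = 3.70434
NRR = 0.483 × 3.70434 = 1.78920
An NRR exceeding 1 indicates intrinsic growth under these rates.

1.789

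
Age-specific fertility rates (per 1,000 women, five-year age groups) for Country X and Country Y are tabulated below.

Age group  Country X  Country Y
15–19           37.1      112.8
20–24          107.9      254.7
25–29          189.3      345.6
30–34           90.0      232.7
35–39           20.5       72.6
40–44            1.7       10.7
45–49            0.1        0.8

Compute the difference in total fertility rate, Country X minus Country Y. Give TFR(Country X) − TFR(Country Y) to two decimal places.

-2.92

Country X:
  Sum of ASFRs = 37.1 + 107.9 + 189.3 + 90.0 + 20.5 + 1.7 + 0.1 = 446.6
  TFR = 5 × 446.6 / 1000 = 2.233
Country Y:
  Sum of ASFRs = 112.8 + 254.7 + 345.6 + 232.7 + 72.6 + 10.7 + 0.8 = 1029.9
  TFR = 5 × 1029.9 / 1000 = 5.1495
Difference = 2.233 − 5.1495 = -2.9165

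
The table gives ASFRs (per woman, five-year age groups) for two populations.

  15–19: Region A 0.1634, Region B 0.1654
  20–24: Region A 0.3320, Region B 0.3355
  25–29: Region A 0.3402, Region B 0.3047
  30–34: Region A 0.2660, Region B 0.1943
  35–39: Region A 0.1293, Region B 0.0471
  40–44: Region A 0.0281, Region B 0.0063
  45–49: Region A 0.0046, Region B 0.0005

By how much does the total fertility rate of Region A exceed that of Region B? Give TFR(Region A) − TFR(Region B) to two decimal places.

1.05

Region A:
  Sum of ASFRs = 0.1634 + 0.3320 + 0.3402 + 0.2660 + 0.1293 + 0.0281 + 0.0046 = 1.2636
  TFR = 5 × 1.2636 = 6.318
Region B:
  Sum of ASFRs = 0.1654 + 0.3355 + 0.3047 + 0.1943 + 0.0471 + 0.0063 + 0.0005 = 1.0538
  TFR = 5 × 1.0538 = 5.269
Difference = 6.318 − 5.269 = 1.049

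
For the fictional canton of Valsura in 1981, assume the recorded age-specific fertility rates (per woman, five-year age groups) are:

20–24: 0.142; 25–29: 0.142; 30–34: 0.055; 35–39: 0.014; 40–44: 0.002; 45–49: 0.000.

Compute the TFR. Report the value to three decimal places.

Sum of ASFRs = 0.142 + 0.142 + 0.055 + 0.014 + 0.002 + 0.000 = 0.355
TFR = 5 × 0.355 = 1.775

1.775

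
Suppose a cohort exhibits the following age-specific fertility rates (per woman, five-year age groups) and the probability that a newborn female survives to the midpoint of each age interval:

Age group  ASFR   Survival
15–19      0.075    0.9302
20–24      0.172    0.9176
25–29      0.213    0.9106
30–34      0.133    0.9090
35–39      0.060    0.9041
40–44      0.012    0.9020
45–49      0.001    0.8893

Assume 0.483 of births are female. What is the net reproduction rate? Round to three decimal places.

1.469

Proportion female at birth = 0.483.
Each age group contributes 5 × ASFR × survival:
  15–19: 5 × 0.075 × 0.9302 = 0.34883
  20–24: 5 × 0.172 × 0.9176 = 0.78914
  25–29: 5 × 0.213 × 0.9106 = 0.96979
  30–34: 5 × 0.133 × 0.9090 = 0.60449
  35–39: 5 × 0.060 × 0.9041 = 0.27123
  40–44: 5 × 0.012 × 0.9020 = 0.05412
  45–49: 5 × 0.001 × 0.8893 = 0.00445
Sum = 3.04205
NRR = 0.483 × 3.04205 = 1.46931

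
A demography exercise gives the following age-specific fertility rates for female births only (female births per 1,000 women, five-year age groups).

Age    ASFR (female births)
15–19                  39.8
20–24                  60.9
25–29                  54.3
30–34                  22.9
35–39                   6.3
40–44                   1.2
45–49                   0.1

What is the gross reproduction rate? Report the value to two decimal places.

0.93

Sum of female ASFRs = 39.8 + 60.9 + 54.3 + 22.9 + 6.3 + 1.2 + 0.1 = 185.5
GRR = 5 × 185.5 / 1000 = 0.9275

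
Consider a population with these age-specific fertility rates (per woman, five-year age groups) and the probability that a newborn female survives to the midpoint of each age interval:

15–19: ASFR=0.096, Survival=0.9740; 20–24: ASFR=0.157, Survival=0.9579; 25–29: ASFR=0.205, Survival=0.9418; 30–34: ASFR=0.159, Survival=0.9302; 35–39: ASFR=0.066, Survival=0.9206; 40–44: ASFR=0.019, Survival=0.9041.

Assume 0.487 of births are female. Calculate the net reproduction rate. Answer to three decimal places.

Proportion female at birth = 0.487.
Weighting each age-specific rate by interval width and survival:
  15–19: 5 × 0.096 × 0.9740 = 0.46752
  20–24: 5 × 0.157 × 0.9579 = 0.75195
  25–29: 5 × 0.205 × 0.9418 = 0.96535
  30–34: 5 × 0.159 × 0.9302 = 0.73951
  35–39: 5 × 0.066 × 0.9206 = 0.30380
  40–44: 5 × 0.019 × 0.9041 = 0.08589
Sum = 3.31402
NRR = 0.487 × 3.31402 = 1.61393

1.614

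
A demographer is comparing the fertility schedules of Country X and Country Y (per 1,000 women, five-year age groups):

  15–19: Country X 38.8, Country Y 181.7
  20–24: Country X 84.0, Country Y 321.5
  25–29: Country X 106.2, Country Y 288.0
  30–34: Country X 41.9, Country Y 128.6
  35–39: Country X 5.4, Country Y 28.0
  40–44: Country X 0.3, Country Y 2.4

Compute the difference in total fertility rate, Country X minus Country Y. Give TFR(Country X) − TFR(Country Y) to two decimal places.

-3.37

Country X:
  Sum of ASFRs = 38.8 + 84.0 + 106.2 + 41.9 + 5.4 + 0.3 = 276.6
  TFR = 5 × 276.6 / 1000 = 1.383
Country Y:
  Sum of ASFRs = 181.7 + 321.5 + 288.0 + 128.6 + 28.0 + 2.4 = 950.2
  TFR = 5 × 950.2 / 1000 = 4.751
Difference = 1.383 − 4.751 = -3.368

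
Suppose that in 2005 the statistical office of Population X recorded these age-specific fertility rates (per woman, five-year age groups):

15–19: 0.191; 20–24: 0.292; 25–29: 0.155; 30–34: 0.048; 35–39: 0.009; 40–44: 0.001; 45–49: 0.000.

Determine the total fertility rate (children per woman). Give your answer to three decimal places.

Sum of ASFRs = 0.191 + 0.292 + 0.155 + 0.048 + 0.009 + 0.001 + 0.000 = 0.696
TFR = 5 × 0.696 = 3.48

3.480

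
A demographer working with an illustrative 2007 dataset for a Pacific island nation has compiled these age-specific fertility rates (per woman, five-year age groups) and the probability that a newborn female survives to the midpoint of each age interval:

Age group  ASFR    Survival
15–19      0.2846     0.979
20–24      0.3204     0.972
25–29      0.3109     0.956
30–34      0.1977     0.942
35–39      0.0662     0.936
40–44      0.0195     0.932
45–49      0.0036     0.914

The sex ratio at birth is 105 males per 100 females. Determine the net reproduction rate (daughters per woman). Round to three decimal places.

Proportion female at birth = 100 / (100 + 105) = 0.48780.
Weighting each age-specific rate by interval width and survival:
  15–19: 5 × 0.2846 × 0.979 = 1.39312
  20–24: 5 × 0.3204 × 0.972 = 1.55714
  25–29: 5 × 0.3109 × 0.956 = 1.48610
  30–34: 5 × 0.1977 × 0.942 = 0.93117
  35–39: 5 × 0.0662 × 0.936 = 0.30982
  40–44: 5 × 0.0195 × 0.932 = 0.09087
  45–49: 5 × 0.0036 × 0.914 = 0.01645
Sum = 5.78467
NRR = 0.48780 × 5.78467 = 2.82176
An NRR exceeding 1 indicates intrinsic growth under these rates.

2.822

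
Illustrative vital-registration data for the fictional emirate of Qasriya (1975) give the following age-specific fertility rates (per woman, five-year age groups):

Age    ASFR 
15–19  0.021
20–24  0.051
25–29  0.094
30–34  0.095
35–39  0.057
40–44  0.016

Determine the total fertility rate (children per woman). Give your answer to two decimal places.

Sum of ASFRs = 0.021 + 0.051 + 0.094 + 0.095 + 0.057 + 0.016 = 0.334
TFR = 5 × 0.334 = 1.67

1.67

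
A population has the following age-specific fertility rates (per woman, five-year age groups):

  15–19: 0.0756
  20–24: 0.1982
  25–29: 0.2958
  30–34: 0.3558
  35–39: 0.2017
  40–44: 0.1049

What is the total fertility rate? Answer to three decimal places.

6.160

Sum of ASFRs = 0.0756 + 0.1982 + 0.2958 + 0.3558 + 0.2017 + 0.1049 = 1.2320
TFR = 5 × 1.2320 = 6.16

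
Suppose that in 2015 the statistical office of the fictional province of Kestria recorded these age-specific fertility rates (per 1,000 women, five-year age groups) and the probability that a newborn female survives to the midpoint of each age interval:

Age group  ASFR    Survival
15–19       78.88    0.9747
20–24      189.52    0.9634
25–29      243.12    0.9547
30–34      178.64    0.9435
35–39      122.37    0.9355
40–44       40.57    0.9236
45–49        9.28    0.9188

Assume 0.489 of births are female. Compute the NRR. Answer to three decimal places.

Proportion female at birth = 0.489.
Survival-weighted fertility by age (5·fₓ·Sₓ):
  15–19: 5 × 78.88/1000 × 0.9747 = 0.38442
  20–24: 5 × 189.52/1000 × 0.9634 = 0.91292
  25–29: 5 × 243.12/1000 × 0.9547 = 1.16053
  30–34: 5 × 178.64/1000 × 0.9435 = 0.84273
  35–39: 5 × 122.37/1000 × 0.9355 = 0.57239
  40–44: 5 × 40.57/1000 × 0.9236 = 0.18735
  45–49: 5 × 9.28/1000 × 0.9188 = 0.04263
Sum = 4.10297
NRR = 0.489 × 4.10297 = 2.00635

2.006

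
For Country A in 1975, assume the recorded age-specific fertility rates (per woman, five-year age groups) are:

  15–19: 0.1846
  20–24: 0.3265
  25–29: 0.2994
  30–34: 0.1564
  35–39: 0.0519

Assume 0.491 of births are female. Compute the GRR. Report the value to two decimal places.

2.50

Proportion female at birth = 0.491.
Sum of ASFRs = 0.1846 + 0.3265 + 0.2994 + 0.1564 + 0.0519 = 1.0188
TFR = 5 × 1.0188 = 5.094
GRR = 0.491 × 5.094 = 2.50115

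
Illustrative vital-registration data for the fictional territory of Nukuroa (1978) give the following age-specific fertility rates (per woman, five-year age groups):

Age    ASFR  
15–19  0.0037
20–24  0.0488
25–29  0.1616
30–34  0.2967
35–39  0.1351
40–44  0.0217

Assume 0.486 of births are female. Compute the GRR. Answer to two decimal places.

1.62

Proportion female at birth = 0.486.
Sum of ASFRs = 0.0037 + 0.0488 + 0.1616 + 0.2967 + 0.1351 + 0.0217 = 0.6676
TFR = 5 × 0.6676 = 3.338
GRR = 0.486 × 3.338 = 1.62227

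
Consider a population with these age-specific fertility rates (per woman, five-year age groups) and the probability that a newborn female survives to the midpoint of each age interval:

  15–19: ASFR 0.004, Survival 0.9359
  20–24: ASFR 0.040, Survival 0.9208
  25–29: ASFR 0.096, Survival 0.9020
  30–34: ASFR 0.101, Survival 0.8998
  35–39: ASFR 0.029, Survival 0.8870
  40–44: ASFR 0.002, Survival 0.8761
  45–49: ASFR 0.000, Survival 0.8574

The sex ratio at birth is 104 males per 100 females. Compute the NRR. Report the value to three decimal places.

0.602

Proportion female at birth = 100 / (100 + 104) = 0.49020.
Weighting each age-specific rate by interval width and survival:
  15–19: 5 × 0.004 × 0.9359 = 0.01872
  20–24: 5 × 0.040 × 0.9208 = 0.18416
  25–29: 5 × 0.096 × 0.9020 = 0.43296
  30–34: 5 × 0.101 × 0.8998 = 0.45440
  35–39: 5 × 0.029 × 0.8870 = 0.12862
  40–44: 5 × 0.002 × 0.8761 = 0.00876
  45–49: 5 × 0.000 × 0.8574 = 0.00000
Sum = 1.22762
NRR = 0.49020 × 1.22762 = 0.60178
With NRR below 1 the population is below replacement fertility.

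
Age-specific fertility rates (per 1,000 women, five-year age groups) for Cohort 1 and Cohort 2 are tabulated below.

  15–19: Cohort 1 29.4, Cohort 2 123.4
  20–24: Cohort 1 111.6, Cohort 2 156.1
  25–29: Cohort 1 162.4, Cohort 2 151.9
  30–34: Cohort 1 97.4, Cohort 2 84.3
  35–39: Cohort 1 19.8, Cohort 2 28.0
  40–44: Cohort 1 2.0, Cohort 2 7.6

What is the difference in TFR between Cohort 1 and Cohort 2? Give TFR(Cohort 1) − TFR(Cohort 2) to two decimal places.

Cohort 1:
  Sum of ASFRs = 29.4 + 111.6 + 162.4 + 97.4 + 19.8 + 2.0 = 422.6
  TFR = 5 × 422.6 / 1000 = 2.113
Cohort 2:
  Sum of ASFRs = 123.4 + 156.1 + 151.9 + 84.3 + 28.0 + 7.6 = 551.3
  TFR = 5 × 551.3 / 1000 = 2.7565
Difference = 2.113 − 2.7565 = -0.6435

-0.64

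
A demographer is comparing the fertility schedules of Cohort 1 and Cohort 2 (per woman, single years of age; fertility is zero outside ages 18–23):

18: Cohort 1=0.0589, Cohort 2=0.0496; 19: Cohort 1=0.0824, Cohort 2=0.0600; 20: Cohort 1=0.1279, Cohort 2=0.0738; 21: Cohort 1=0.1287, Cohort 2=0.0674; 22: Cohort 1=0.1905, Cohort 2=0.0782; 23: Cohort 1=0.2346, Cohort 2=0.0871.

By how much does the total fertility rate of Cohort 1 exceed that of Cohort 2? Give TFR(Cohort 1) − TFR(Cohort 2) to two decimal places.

Cohort 1:
  Sum of ASFRs = 0.0589 + 0.0824 + 0.1279 + 0.1287 + 0.1905 + 0.2346 = 0.8230
  TFR = 0.823
Cohort 2:
  Sum of ASFRs = 0.0496 + 0.0600 + 0.0738 + 0.0674 + 0.0782 + 0.0871 = 0.4161
  TFR = 0.4161
Difference = 0.823 − 0.4161 = 0.4069

0.41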